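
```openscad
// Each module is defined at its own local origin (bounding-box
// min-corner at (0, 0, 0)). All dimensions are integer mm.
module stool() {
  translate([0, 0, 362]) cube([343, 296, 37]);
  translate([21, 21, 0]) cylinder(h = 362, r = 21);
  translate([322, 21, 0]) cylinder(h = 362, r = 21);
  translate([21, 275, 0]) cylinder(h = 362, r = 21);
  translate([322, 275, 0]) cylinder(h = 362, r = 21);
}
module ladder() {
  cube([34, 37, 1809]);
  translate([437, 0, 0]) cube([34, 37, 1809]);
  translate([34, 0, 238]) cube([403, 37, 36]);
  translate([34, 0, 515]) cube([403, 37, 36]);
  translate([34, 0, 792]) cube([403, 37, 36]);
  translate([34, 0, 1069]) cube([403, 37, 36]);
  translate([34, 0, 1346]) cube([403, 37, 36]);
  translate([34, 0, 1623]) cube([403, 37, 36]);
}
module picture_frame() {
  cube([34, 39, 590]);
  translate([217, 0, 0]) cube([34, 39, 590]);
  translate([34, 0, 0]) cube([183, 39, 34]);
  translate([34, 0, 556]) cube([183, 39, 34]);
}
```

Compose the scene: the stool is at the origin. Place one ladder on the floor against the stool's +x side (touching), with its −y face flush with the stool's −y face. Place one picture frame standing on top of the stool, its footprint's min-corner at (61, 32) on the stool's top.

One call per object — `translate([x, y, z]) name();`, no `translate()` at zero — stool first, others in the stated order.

stool();
translate([343, 0, 0]) ladder();
translate([61, 32, 399]) picture_frame();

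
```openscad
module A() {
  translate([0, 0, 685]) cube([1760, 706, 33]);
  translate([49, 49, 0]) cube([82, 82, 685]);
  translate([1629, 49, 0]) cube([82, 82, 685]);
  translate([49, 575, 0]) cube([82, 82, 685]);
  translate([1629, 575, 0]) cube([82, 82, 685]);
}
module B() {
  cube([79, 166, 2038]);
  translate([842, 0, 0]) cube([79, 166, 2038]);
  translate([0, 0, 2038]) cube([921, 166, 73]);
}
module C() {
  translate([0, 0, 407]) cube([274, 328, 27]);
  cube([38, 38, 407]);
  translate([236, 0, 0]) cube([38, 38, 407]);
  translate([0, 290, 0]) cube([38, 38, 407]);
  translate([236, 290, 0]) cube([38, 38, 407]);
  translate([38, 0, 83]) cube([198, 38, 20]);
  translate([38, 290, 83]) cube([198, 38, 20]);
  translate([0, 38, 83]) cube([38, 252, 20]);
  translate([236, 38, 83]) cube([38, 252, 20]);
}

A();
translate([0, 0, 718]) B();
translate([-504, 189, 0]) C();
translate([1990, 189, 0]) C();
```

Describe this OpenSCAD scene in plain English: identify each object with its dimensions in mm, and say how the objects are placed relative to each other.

A is a table: top 1760 mm (x) × 706 mm (y), 33 mm thick, upper face at z = 718 mm, on four 82×82 mm square legs, each inset 49 mm from the nearest pair of top edges, running from z = 0 to the bottom of the top.

B is a door frame. The clear opening is 763 mm wide and 2038 mm high. Two 79 mm wide jambs, 166 mm deep, stand either side of the opening from the floor to the top of the opening. A 73 mm thick head sits across the top of both jambs, spanning the full outside width of the frame.

C is a simple wooden stool: a rectangular seat 274 mm (x) by 328 mm (y), 27 mm thick, top face at z = 434 mm, on four square legs, each 38×38 mm in cross-section. The legs rest on z = 0, each flush with a corner of the seat. Four stretchers, 38 mm wide and 20 mm tall, connect adjacent legs with their undersides at z = 83 mm, each running between the inner faces of the legs it joins and aligned with the legs' outer faces on the other axis.

The door frame is on top of the table. Two stools sit around the table at the −x, +x sides.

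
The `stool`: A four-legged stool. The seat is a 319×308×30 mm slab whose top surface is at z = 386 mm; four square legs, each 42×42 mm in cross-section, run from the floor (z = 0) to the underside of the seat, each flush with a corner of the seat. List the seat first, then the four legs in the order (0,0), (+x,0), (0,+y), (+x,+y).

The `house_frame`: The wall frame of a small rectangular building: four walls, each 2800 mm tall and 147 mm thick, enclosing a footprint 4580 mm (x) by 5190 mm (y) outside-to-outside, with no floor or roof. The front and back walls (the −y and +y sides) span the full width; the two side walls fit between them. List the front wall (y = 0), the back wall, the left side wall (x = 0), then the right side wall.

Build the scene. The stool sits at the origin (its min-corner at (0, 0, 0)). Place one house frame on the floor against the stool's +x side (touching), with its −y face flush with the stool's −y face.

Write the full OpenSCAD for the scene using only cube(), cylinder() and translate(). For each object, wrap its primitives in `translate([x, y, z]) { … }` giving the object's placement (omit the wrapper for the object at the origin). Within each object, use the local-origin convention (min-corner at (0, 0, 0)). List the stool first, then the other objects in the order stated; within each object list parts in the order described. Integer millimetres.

translate([0, 0, 356]) cube([319, 308, 30]);
cube([42, 42, 356]);
translate([277, 0, 0]) cube([42, 42, 356]);
translate([0, 266, 0]) cube([42, 42, 356]);
translate([277, 266, 0]) cube([42, 42, 356]);
translate([319, 0, 0]) {
  cube([4580, 147, 2800]);
  translate([0, 5043, 0]) cube([4580, 147, 2800]);
  translate([0, 147, 0]) cube([147, 4896, 2800]);
  translate([4433, 147, 0]) cube([147, 4896, 2800]);
}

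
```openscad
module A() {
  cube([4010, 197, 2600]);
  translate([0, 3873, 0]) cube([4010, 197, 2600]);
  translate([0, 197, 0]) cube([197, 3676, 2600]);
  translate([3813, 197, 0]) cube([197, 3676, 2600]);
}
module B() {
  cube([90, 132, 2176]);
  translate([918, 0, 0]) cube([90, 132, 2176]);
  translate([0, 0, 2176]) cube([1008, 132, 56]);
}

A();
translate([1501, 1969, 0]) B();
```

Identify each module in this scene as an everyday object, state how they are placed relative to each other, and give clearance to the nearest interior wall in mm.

Clearances: x = 1304, y = 1772; minimum 1304 mm.

A is a house frame. B is a door frame. The door frame sits inside the house frame, centred. The clearance to the nearest interior wall is 1304 mm.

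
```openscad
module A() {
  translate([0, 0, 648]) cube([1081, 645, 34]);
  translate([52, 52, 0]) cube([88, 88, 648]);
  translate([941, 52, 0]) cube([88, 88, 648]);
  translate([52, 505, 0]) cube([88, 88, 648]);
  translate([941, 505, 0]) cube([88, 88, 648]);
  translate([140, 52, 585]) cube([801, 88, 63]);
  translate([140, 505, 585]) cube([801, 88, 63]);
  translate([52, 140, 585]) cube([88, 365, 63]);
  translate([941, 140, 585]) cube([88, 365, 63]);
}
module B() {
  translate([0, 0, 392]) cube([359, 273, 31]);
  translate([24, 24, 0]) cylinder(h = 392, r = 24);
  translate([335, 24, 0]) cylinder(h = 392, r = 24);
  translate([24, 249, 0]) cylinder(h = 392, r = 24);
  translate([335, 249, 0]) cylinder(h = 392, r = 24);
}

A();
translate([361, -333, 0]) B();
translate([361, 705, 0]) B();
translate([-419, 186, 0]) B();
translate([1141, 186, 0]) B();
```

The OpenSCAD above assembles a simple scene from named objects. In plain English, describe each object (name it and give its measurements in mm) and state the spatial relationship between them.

A is a table with a 1081×645 mm rectangular top, 34 mm thick, top surface at z = 682 mm, supported by four 88×88 mm square legs, each inset 52 mm from the nearest pair of top edges, running from the floor. Four apron rails, 88 mm thick and 63 mm tall, run between adjacent legs with their top edges flush with the underside of the top and their outer faces flush with the legs' outer faces.

B is a four-legged stool. The seat is 359×273 mm, 31 mm thick, top at z = 423 mm. It stands on four round legs, each 48 mm in diameter, from z = 0 to the seat underside, each leg's axis is inset half a diameter from the nearest pair of seat edges (so the leg's bounding box is flush with the corner).

Four stools sit around the table at the −y, +y, −x, +x sides.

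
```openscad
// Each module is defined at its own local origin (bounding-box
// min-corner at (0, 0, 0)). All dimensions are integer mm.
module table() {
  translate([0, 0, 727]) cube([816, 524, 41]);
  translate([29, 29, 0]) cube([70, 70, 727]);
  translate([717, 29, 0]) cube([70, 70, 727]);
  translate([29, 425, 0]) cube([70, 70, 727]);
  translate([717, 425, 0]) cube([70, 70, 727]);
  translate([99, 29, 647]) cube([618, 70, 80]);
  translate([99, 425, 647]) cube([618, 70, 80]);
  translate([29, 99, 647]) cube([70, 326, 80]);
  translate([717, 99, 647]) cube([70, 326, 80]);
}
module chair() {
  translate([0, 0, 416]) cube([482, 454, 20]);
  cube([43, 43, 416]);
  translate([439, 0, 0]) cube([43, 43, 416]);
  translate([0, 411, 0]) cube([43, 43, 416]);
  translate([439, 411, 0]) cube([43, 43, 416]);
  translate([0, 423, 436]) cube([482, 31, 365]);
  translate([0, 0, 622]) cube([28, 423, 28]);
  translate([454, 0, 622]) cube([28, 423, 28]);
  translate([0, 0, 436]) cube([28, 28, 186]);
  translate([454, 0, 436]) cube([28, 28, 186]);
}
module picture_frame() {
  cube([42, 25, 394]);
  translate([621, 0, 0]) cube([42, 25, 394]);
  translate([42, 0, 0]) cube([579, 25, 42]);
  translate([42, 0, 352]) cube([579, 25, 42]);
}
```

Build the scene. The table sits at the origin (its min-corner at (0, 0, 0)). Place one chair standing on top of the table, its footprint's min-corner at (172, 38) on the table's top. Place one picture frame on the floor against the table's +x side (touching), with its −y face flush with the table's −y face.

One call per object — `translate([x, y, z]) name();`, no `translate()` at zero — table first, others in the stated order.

table();
translate([172, 38, 768]) chair();
translate([816, 0, 0]) picture_frame();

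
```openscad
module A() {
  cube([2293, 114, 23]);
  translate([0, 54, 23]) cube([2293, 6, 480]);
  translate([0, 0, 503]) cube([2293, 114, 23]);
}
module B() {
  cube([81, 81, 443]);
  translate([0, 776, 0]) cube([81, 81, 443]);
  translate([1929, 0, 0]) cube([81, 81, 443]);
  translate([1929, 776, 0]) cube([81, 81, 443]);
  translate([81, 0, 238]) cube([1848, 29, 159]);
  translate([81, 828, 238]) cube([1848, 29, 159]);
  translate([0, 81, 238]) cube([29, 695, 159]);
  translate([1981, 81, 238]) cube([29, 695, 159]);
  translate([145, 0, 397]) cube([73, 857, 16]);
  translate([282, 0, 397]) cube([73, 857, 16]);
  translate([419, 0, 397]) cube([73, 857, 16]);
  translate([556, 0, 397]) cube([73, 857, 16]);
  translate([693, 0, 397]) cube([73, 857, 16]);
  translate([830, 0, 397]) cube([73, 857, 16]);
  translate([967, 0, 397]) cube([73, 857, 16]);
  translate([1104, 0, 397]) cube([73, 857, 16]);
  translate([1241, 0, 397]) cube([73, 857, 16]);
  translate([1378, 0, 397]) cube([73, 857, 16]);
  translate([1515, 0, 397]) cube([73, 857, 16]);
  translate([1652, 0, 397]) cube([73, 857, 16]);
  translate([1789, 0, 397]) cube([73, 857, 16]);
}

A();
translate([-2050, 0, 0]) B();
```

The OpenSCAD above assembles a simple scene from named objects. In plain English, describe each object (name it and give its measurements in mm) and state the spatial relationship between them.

A is an I-beam lying along x, 2293 mm long. Overall section height 526 mm. Two flanges 114 mm wide (y) and 23 mm thick, one on the floor and one at the top; a web 6 mm thick runs between them, centred on the flange width.

B is a bed frame 2010 mm long (x) by 857 mm wide (y). Four 81×81 mm corner posts, 443 mm tall, at the corners of the footprint. Four rails of 29 mm thickness and 159 mm height run between adjacent posts with their undersides at z = 238 mm, their outer faces flush with the outside of the frame (the two x-running rails run between the posts' inner faces; the two y-running rails run between the posts' inner faces). 13 slats, each 73 mm wide (x) and 16 mm thick, lie across the top of the two x-running rails, running the full 857 mm width of the frame in y; the slats are evenly spaced along x between the inner faces of the end posts with equal gaps (rounded down to the nearest mm) at the −x end and between each pair — any rounding remainder accumulates at the +x end.

The bed frame is on the floor beside the I-beam on its −x side.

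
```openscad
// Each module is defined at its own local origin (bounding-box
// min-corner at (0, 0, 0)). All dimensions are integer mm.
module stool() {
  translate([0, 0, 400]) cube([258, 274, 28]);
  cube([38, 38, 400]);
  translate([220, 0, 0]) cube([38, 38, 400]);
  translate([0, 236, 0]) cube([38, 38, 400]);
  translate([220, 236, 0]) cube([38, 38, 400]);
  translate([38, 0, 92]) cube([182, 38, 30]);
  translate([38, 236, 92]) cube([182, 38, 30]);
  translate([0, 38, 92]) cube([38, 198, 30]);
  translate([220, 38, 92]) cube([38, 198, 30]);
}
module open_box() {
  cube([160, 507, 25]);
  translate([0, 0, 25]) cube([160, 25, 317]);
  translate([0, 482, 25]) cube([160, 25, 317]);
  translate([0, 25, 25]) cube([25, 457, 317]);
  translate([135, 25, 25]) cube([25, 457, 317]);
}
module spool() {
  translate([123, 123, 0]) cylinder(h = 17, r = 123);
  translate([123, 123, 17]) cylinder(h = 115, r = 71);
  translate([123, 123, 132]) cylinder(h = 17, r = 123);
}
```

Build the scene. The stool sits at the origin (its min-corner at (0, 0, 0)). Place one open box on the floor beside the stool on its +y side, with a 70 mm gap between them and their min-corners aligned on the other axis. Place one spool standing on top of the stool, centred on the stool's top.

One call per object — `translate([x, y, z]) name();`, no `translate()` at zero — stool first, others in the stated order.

stool();
translate([0, 344, 0]) open_box();
translate([6, 14, 428]) spool();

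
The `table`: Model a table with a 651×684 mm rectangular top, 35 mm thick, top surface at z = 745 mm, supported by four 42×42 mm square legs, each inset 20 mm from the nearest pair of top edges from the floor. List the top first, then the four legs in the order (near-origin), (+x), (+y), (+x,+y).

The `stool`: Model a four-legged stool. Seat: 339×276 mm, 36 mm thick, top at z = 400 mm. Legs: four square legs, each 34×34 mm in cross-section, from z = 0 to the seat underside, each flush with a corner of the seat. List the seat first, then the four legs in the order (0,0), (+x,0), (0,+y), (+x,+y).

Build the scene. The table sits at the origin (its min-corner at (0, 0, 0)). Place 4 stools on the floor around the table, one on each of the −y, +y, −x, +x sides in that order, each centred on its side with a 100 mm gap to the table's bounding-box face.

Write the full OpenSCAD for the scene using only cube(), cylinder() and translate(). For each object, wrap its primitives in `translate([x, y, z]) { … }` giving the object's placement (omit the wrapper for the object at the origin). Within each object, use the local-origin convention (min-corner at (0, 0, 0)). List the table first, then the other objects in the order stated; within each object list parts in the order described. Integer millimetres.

translate([0, 0, 710]) cube([651, 684, 35]);
translate([20, 20, 0]) cube([42, 42, 710]);
translate([589, 20, 0]) cube([42, 42, 710]);
translate([20, 622, 0]) cube([42, 42, 710]);
translate([589, 622, 0]) cube([42, 42, 710]);
translate([156, -376, 0]) {
  translate([0, 0, 364]) cube([339, 276, 36]);
  cube([34, 34, 364]);
  translate([305, 0, 0]) cube([34, 34, 364]);
  translate([0, 242, 0]) cube([34, 34, 364]);
  translate([305, 242, 0]) cube([34, 34, 364]);
}
translate([156, 784, 0]) {
  translate([0, 0, 364]) cube([339, 276, 36]);
  cube([34, 34, 364]);
  translate([305, 0, 0]) cube([34, 34, 364]);
  translate([0, 242, 0]) cube([34, 34, 364]);
  translate([305, 242, 0]) cube([34, 34, 364]);
}
translate([-439, 204, 0]) {
  translate([0, 0, 364]) cube([339, 276, 36]);
  cube([34, 34, 364]);
  translate([305, 0, 0]) cube([34, 34, 364]);
  translate([0, 242, 0]) cube([34, 34, 364]);
  translate([305, 242, 0]) cube([34, 34, 364]);
}
translate([751, 204, 0]) {
  translate([0, 0, 364]) cube([339, 276, 36]);
  cube([34, 34, 364]);
  translate([305, 0, 0]) cube([34, 34, 364]);
  translate([0, 242, 0]) cube([34, 34, 364]);
  translate([305, 242, 0]) cube([34, 34, 364]);
}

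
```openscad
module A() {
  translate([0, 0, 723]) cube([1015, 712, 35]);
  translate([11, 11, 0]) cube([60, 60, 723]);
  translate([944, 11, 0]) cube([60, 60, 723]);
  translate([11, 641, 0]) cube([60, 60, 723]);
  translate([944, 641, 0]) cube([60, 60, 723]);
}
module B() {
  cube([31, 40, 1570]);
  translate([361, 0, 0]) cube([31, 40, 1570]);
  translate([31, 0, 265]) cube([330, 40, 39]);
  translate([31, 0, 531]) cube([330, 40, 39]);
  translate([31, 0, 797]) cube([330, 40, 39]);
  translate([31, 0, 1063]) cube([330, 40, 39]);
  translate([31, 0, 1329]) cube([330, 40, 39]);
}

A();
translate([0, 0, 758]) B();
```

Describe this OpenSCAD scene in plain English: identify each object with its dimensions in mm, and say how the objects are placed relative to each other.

A is a table: top 1015 mm (x) × 712 mm (y), 35 mm thick, upper face at z = 758 mm, on four 60×60 mm square legs, each inset 11 mm from the nearest pair of top edges, running from z = 0 to the bottom of the top.

B is a straight ladder. Two 31×40 mm vertical rails, 1570 mm tall, stand 392 mm apart (outside-to-outside) with their front faces coplanar on the −y side. 5 rungs, each 40 mm deep and 39 mm tall, span between the inner faces of the rails, front faces flush with the rails. The lowest rung's underside is at z = 265 mm and rungs are spaced 266 mm apart (underside to underside).

The ladder is on top of the table.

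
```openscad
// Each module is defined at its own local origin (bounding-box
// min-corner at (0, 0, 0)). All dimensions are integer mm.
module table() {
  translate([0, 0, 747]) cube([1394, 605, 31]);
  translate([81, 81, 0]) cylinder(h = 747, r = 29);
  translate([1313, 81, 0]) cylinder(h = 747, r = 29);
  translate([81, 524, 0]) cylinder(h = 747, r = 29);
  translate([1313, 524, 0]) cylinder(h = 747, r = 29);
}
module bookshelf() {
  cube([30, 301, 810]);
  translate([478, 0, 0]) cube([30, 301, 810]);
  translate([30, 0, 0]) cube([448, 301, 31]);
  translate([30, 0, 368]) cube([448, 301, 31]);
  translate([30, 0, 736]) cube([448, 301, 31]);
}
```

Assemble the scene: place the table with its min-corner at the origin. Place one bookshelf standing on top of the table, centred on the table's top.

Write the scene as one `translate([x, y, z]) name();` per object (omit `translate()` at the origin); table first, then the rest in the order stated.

table();
translate([443, 152, 778]) bookshelf();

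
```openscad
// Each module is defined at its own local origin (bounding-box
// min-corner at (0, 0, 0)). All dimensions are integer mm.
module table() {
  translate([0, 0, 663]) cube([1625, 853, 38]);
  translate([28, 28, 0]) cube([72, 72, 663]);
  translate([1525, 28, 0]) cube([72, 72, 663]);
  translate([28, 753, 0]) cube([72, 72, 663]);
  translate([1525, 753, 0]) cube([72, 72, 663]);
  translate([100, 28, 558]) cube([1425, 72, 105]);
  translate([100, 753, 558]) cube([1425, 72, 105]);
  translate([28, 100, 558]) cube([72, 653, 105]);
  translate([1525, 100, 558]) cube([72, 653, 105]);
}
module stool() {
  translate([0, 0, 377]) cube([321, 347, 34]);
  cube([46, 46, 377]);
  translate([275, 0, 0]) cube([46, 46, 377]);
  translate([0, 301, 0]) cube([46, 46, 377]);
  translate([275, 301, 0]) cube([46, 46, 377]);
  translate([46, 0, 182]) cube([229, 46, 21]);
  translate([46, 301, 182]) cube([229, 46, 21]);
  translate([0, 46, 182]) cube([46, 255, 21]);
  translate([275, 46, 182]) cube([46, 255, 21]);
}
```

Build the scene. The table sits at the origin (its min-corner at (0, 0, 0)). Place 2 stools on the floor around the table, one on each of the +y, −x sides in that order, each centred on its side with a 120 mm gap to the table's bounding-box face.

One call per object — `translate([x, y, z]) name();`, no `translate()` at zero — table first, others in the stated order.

table();
translate([652, 973, 0]) stool();
translate([-441, 253, 0]) stool();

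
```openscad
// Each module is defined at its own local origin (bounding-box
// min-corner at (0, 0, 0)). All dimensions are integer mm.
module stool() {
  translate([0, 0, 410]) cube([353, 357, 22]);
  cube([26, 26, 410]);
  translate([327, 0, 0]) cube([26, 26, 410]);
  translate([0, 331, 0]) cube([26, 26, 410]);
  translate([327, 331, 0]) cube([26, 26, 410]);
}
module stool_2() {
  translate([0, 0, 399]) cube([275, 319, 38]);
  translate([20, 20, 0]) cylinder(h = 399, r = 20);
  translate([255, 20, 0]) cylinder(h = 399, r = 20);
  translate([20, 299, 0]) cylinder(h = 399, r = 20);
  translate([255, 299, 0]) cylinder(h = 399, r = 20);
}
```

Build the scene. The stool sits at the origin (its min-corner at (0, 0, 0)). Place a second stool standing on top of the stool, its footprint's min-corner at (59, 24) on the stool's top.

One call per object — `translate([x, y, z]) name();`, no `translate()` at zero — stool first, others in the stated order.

stool();
translate([59, 24, 432]) stool_2();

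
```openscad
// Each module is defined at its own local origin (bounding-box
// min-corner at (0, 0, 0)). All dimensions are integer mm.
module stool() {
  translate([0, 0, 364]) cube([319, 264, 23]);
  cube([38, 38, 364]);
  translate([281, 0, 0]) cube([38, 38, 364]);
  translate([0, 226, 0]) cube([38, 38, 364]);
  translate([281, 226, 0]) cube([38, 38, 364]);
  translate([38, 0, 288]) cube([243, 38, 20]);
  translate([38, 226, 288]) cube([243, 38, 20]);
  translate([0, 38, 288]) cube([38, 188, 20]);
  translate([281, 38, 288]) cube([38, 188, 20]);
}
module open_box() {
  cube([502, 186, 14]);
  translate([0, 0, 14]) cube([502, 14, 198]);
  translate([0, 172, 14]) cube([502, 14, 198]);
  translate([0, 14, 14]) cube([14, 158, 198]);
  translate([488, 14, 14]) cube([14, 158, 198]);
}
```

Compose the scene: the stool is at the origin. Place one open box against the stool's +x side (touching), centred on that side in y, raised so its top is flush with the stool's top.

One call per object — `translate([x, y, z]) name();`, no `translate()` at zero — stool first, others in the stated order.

stool();
translate([319, 39, 175]) open_box();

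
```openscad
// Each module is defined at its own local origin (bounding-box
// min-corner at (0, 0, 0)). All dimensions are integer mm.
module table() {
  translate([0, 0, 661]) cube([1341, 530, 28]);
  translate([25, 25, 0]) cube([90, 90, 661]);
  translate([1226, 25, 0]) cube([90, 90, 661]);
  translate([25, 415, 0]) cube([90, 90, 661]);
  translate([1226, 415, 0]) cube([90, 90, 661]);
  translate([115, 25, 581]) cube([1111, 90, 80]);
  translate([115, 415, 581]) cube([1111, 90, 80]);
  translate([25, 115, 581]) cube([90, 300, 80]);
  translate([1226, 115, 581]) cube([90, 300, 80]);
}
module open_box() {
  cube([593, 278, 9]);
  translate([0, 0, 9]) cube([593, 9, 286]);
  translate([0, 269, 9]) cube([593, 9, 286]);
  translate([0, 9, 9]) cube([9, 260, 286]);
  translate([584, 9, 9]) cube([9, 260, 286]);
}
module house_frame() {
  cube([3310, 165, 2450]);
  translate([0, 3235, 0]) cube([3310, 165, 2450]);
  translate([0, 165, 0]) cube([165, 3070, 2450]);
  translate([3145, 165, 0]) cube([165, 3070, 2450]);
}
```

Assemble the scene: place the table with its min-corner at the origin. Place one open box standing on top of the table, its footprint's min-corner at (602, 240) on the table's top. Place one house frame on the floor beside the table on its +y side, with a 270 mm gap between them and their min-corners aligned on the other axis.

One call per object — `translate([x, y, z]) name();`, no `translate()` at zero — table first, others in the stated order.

table();
translate([602, 240, 689]) open_box();
translate([0, 800, 0]) house_frame();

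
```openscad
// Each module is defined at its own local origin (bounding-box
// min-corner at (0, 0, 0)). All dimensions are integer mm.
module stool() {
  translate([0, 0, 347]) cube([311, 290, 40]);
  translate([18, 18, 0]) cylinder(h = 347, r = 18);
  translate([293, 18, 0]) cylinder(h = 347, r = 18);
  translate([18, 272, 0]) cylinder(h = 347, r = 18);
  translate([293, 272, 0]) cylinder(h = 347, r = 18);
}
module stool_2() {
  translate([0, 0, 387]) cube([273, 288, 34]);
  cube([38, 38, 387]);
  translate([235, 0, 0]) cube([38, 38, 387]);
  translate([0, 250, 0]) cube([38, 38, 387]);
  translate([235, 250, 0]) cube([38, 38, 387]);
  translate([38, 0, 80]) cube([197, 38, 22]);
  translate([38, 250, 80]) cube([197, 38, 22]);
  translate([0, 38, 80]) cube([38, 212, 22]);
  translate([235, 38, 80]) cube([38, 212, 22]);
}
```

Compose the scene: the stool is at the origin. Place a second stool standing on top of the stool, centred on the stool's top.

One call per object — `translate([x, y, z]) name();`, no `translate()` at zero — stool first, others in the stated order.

stool();
translate([19, 1, 387]) stool_2();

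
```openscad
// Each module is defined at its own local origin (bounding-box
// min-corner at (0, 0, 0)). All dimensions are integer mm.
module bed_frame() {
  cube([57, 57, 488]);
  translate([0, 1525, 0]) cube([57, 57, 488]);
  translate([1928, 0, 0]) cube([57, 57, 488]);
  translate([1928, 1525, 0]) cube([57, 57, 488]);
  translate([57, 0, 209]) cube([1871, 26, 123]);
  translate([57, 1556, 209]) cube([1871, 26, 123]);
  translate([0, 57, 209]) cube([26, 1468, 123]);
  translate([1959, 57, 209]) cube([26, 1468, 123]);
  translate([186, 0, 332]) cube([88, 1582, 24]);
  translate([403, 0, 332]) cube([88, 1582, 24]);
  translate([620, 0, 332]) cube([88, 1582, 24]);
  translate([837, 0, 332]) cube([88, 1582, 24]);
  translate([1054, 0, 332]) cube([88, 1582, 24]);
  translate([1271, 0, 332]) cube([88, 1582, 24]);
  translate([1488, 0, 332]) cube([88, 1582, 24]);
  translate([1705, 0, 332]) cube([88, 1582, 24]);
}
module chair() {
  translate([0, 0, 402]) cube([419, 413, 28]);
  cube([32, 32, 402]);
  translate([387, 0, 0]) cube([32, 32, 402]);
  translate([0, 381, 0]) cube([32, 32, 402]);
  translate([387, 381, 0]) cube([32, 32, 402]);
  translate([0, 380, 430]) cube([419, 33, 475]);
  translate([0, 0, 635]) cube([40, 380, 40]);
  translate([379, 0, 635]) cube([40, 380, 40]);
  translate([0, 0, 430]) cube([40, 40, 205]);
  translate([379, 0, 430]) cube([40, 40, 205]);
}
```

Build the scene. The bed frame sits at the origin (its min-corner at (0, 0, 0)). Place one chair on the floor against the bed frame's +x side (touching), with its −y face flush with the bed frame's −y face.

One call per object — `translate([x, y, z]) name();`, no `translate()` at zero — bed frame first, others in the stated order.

bed_frame();
translate([1985, 0, 0]) chair();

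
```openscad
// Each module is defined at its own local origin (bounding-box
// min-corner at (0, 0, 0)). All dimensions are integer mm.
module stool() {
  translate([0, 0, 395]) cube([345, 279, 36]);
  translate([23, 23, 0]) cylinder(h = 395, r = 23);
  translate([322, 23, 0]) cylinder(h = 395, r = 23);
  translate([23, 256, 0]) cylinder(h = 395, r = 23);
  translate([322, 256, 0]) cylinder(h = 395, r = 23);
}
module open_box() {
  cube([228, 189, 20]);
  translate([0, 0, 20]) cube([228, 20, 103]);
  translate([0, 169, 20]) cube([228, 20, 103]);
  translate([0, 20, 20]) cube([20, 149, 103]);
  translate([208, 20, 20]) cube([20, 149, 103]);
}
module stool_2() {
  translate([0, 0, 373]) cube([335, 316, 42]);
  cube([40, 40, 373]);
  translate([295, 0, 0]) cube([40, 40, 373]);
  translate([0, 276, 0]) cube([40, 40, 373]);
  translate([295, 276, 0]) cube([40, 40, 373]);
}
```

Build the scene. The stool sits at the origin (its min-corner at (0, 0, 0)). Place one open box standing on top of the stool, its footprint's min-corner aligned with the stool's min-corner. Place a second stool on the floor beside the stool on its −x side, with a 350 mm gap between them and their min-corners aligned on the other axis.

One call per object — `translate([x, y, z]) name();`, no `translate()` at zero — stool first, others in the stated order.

stool();
translate([0, 0, 431]) open_box();
translate([-685, 0, 0]) stool_2();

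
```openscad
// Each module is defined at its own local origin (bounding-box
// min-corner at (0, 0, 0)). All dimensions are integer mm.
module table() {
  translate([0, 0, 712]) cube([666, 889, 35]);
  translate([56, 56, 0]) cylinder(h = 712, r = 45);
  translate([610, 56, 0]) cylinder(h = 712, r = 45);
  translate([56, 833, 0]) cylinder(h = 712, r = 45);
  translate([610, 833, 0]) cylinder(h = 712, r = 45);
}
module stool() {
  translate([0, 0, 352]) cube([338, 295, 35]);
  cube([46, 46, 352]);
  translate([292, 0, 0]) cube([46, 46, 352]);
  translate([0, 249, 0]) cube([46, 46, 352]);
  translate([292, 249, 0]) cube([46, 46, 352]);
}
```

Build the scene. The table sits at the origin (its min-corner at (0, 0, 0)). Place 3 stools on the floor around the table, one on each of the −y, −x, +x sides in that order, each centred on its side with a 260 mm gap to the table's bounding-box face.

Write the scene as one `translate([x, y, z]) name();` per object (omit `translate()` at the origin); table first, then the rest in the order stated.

table();
translate([164, -555, 0]) stool();
translate([-598, 297, 0]) stool();
translate([926, 297, 0]) stool();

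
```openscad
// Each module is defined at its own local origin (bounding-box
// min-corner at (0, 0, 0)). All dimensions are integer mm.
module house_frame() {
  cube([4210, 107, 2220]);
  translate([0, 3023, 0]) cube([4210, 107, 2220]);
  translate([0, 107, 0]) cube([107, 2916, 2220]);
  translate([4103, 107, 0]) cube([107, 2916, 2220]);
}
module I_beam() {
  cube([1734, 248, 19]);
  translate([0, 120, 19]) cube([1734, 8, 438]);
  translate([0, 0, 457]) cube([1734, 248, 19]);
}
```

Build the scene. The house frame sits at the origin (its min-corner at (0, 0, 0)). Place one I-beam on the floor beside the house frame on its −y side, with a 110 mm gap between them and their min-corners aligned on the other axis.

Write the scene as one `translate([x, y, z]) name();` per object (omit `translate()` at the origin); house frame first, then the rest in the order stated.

house_frame();
translate([0, -358, 0]) I_beam();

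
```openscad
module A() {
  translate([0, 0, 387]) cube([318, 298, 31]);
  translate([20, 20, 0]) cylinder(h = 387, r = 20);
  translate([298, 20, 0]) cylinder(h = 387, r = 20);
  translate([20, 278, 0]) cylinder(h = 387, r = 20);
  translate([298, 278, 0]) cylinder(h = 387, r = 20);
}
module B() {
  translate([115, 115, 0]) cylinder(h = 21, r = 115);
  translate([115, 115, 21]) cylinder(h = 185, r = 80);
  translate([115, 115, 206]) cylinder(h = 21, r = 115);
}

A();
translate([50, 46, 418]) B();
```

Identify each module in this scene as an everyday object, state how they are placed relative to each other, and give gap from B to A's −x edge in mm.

The spool's min-x is at 50; the stool's min-x is 0; gap = 50 mm.

A is a stool. B is a spool. The spool is on top of the stool. The gap from the spool to the stool's −x edge is 50 mm.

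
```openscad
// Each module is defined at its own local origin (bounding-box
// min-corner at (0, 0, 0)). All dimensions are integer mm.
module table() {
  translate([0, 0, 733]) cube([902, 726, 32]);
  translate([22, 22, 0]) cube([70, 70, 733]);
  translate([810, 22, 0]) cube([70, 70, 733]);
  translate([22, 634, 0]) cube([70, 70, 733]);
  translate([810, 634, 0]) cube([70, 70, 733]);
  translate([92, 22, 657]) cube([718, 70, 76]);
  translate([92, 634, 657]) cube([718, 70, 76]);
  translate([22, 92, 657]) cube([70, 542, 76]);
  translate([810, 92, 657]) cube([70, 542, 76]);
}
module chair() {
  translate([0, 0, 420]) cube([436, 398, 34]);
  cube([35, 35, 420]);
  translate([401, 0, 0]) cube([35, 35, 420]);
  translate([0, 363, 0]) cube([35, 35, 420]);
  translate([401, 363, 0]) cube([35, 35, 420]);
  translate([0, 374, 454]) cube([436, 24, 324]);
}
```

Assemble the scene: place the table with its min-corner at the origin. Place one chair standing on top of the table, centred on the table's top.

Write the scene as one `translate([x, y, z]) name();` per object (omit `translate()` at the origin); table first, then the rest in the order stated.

table();
translate([233, 164, 765]) chair();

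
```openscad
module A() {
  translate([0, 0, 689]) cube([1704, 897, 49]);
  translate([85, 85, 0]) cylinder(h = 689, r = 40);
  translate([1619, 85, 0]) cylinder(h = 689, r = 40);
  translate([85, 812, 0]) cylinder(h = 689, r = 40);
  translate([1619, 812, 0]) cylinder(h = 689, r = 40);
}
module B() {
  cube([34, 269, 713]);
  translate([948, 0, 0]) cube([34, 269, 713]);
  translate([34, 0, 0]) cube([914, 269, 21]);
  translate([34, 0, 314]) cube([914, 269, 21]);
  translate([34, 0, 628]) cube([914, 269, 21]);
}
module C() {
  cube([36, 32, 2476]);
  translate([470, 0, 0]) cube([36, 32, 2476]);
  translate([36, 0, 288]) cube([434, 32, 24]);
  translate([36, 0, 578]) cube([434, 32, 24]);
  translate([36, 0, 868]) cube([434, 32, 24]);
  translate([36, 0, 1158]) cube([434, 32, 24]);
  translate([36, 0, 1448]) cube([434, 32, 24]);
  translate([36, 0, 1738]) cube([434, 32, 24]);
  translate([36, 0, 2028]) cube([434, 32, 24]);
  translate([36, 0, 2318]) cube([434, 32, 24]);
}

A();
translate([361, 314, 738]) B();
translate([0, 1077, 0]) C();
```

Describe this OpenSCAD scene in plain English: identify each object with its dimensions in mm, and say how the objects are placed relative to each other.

A is a rectangular dining table. The top is 1704×897×49 mm with its upper surface at z = 738 mm. It stands on four round legs of 80 mm diameter, each leg's bounding box inset 45 mm from the nearest pair of top edges, running from the floor to the underside of the top.

B is an open bookshelf. Two side panels, each 34 mm thick, 269 mm deep and 713 mm tall, stand 982 mm apart (outside-to-outside). Between them sit 3 shelves, each 21 mm thick and 269 mm deep, spanning the full gap between the sides. The bottom shelf rests on the floor (its underside at z = 0) and the clear gap between one shelf's top and the next shelf's underside is 293 mm.

C is a straight ladder. Two 36×32 mm vertical rails, 2476 mm tall, stand 506 mm apart (outside-to-outside) with their front faces coplanar on the −y side. 8 rungs, each 32 mm deep and 24 mm tall, span between the inner faces of the rails, front faces flush with the rails. The lowest rung's underside is at z = 288 mm and rungs are spaced 290 mm apart (underside to underside).

The bookshelf is on top of the table, centred. The ladder is on the floor beside the table on its +y side.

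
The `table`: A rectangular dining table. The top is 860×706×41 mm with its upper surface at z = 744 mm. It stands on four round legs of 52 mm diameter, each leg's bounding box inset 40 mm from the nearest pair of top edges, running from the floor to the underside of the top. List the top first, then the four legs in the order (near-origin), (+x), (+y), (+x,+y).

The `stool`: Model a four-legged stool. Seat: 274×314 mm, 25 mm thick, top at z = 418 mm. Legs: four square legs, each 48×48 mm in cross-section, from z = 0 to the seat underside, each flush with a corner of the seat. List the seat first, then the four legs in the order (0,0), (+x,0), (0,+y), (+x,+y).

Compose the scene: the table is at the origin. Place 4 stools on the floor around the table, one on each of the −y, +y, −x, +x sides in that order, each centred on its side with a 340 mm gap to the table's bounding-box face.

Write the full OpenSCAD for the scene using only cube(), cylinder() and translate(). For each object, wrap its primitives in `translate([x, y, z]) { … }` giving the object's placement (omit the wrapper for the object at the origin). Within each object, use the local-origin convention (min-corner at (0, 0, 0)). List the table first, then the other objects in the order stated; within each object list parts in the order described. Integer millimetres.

translate([0, 0, 703]) cube([860, 706, 41]);
translate([66, 66, 0]) cylinder(h = 703, r = 26);
translate([794, 66, 0]) cylinder(h = 703, r = 26);
translate([66, 640, 0]) cylinder(h = 703, r = 26);
translate([794, 640, 0]) cylinder(h = 703, r = 26);
translate([293, -654, 0]) {
  translate([0, 0, 393]) cube([274, 314, 25]);
  cube([48, 48, 393]);
  translate([226, 0, 0]) cube([48, 48, 393]);
  translate([0, 266, 0]) cube([48, 48, 393]);
  translate([226, 266, 0]) cube([48, 48, 393]);
}
translate([293, 1046, 0]) {
  translate([0, 0, 393]) cube([274, 314, 25]);
  cube([48, 48, 393]);
  translate([226, 0, 0]) cube([48, 48, 393]);
  translate([0, 266, 0]) cube([48, 48, 393]);
  translate([226, 266, 0]) cube([48, 48, 393]);
}
translate([-614, 196, 0]) {
  translate([0, 0, 393]) cube([274, 314, 25]);
  cube([48, 48, 393]);
  translate([226, 0, 0]) cube([48, 48, 393]);
  translate([0, 266, 0]) cube([48, 48, 393]);
  translate([226, 266, 0]) cube([48, 48, 393]);
}
translate([1200, 196, 0]) {
  translate([0, 0, 393]) cube([274, 314, 25]);
  cube([48, 48, 393]);
  translate([226, 0, 0]) cube([48, 48, 393]);
  translate([0, 266, 0]) cube([48, 48, 393]);
  translate([226, 266, 0]) cube([48, 48, 393]);
}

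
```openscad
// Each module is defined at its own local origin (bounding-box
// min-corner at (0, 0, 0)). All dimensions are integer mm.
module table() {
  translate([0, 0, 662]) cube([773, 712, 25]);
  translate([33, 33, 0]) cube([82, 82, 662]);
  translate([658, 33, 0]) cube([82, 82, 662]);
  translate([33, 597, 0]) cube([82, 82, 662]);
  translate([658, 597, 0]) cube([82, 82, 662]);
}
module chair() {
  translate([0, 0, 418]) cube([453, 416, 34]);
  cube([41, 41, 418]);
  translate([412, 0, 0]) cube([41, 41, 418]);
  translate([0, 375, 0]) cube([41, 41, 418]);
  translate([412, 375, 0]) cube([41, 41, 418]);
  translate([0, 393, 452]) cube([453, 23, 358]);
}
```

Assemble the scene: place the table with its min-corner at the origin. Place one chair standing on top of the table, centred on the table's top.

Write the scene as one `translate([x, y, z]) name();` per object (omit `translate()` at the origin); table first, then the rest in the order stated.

table();
translate([160, 148, 687]) chair();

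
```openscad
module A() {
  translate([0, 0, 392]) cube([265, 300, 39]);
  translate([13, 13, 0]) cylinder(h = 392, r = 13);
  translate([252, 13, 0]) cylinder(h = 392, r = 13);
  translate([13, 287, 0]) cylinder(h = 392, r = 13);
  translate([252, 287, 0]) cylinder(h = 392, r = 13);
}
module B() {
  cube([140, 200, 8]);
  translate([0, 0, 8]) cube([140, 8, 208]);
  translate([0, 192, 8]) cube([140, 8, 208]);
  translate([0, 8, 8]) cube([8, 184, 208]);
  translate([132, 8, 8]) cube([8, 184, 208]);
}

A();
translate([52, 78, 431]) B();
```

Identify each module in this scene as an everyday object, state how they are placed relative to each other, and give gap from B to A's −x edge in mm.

The open box's min-x is at 52; the stool's min-x is 0; gap = 52 mm.

A is a stool. B is an open box. The open box is on top of the stool. The gap from the open box to the stool's −x edge is 52 mm.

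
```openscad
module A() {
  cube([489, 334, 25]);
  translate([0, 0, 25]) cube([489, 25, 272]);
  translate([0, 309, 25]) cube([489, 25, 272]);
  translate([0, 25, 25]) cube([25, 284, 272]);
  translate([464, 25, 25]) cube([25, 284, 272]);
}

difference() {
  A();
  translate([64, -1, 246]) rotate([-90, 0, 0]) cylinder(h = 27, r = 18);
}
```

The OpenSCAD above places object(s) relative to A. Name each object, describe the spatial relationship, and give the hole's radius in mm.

The subtracted cylinder has r = 18 mm.

A is an open box. The open box has a circular hole through its front wall. The hole's radius is 18 mm.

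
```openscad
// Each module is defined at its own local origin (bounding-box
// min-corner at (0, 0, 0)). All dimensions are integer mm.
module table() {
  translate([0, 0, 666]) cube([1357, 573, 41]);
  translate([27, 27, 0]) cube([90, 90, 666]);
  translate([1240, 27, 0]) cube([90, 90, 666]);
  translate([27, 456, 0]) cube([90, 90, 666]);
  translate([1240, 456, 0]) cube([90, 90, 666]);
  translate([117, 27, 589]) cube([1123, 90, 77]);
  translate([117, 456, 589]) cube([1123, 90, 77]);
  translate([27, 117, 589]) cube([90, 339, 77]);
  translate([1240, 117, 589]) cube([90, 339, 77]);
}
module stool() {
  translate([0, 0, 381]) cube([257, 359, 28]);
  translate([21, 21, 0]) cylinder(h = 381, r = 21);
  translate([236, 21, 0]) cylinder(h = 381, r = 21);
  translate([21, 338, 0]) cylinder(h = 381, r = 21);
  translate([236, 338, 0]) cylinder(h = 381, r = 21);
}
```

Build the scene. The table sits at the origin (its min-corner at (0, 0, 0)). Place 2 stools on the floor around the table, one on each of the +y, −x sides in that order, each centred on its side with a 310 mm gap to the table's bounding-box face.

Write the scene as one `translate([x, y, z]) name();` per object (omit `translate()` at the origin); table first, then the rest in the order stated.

table();
translate([550, 883, 0]) stool();
translate([-567, 107, 0]) stool();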